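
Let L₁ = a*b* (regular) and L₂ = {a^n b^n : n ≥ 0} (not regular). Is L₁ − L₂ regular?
No — L₁ − L₂ is not regular.

a*b* − {a^n b^n} = {a^n b^m : n ≠ m}. If this were regular, then its complement intersected with a*b*, namely {a^n b^n : n ≥ 0}, would be regular too (closure under complement and intersection) — contradiction. So L₁ − L₂ is not regular.

Note that the bare facts "L₁ regular, L₂ non-regular" do not settle the question by themselves: the closure of regular languages under ∪, ∩, complement and difference applies only when BOTH operands are regular. With a non-regular operand the result can come out regular or non-regular depending on the specific languages, so one has to work out L₁ − L₂ for this particular pair, as above.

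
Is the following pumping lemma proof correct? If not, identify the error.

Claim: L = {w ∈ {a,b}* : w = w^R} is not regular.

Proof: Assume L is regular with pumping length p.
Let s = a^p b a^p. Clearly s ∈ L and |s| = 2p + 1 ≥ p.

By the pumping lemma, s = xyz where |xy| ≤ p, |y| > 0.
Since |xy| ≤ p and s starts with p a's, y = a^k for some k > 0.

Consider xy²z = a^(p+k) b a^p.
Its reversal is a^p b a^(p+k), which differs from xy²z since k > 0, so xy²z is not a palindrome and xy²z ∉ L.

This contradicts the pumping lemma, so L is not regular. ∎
The proof is correct.

This proof is valid because:
1. s = a^p b a^p is in L and is chosen in terms of p, so |s| ≥ p holds for every p
2. The decomposition analysis is correct: |xy| ≤ p forces y to lie inside the leading a's
3. The contradiction is valid: a^(p+k) b a^p has more a's before the b than after it, so it is not a palindrome
4. The conclusion follows logically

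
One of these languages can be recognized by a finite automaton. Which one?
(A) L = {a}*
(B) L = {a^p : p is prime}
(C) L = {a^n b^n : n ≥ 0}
(A) {a}*

(A) L = {a}* is regular.

This can be recognized by a finite automaton (DFA/NFA).
Regular expressions like {a}* define regular languages.

The other choices are not regular:
- {a^n b^n : n ≥ 0}: After pumping, the number of a's and b's become unequal
- {a^p : p is prime}: After pumping, the length becomes composite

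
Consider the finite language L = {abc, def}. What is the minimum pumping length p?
p = 4

For a finite language L, the pumping lemma holds vacuously if p > max|s| for s ∈ L.

The longest string in L = {abc, def} has length 3.
If p = 4, then no string s ∈ L has |s| ≥ p, so the condition is vacuously true.

The minimum pumping length is p = 4.

Why no smaller p works: for any p ≤ 3, the longest string s ∈ L has |s| = 3 ≥ p, so it would
have to be pumpable; but pumping up (i = 2, 3, ...) produces ever longer strings, which cannot all lie in the
finite language L. So the pumping property fails for every p ≤ 3.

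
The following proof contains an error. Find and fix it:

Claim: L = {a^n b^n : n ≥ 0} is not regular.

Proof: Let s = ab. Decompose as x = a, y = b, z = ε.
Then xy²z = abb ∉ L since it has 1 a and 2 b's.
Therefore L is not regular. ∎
Error: The string s = ab might be shorter than the pumping length p.

Correction: Choose s = a^p b^p to ensure |s| ≥ p. Also, the decomposition is wrong: with |xy| ≤ p, y cannot include b's when s starts with p a's.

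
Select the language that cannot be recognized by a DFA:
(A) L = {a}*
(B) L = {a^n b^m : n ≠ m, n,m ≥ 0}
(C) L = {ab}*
(B) {a^n b^m : n ≠ m, n,m ≥ 0}

(B) L = {a^n b^m : n ≠ m, n,m ≥ 0} is NOT regular.

The pumping lemma can be used to prove this:
After pumping a's, we can make n = m

The other languages are regular because they can be recognized by finite automata.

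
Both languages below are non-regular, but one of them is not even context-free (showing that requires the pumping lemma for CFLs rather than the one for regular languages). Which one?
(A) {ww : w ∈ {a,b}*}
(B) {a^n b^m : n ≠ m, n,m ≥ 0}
(A) {ww : w ∈ {a,b}*}

(A) {ww : w ∈ {a,b}*} requires the CFL pumping lemma.

- {a^n b^m : n ≠ m, n,m ≥ 0} is context-free (but not regular)
  • Can be shown non-regular with the regular pumping lemma
  • After pumping a's, we can make n = m

- {ww : w ∈ {a,b}*} is NOT context-free
  • Requires the CFL pumping lemma to prove
  • Even a PDA cannot compare two arbitrary halves symbol by symbol; CFL pumping on a^p b^p a^p b^p fails

The CFL pumping lemma is "stronger" in that it can prove non-membership
in the larger class of context-free languages.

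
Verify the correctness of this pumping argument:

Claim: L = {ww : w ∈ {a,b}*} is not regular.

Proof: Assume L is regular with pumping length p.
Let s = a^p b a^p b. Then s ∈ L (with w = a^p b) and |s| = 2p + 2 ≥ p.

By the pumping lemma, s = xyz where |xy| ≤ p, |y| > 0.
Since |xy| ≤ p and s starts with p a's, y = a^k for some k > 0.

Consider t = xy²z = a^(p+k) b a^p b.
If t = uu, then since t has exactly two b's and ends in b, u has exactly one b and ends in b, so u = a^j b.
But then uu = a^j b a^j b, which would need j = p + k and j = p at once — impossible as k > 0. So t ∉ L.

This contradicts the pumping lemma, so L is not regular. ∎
The proof is correct.

This proof is valid because:
1. s = a^p b a^p b is in L and is chosen in terms of p, so |s| ≥ p holds for every p
2. The decomposition analysis is correct: |xy| ≤ p forces y to lie inside the leading a's
3. The contradiction is valid: the argument shows a^(p+k) b a^p b cannot be split into two equal halves
4. The conclusion follows logically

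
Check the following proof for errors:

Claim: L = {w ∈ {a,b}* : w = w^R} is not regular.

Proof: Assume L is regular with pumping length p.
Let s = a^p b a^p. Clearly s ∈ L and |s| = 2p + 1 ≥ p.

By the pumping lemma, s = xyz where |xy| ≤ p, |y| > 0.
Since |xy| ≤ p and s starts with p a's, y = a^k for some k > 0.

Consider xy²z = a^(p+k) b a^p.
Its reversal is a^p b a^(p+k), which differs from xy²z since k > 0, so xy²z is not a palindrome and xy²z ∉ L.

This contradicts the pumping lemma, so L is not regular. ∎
The proof is correct.

This proof is valid because:
1. s = a^p b a^p is in L and is chosen in terms of p, so |s| ≥ p holds for every p
2. The decomposition analysis is correct: |xy| ≤ p forces y to lie inside the leading a's
3. The contradiction is valid: a^(p+k) b a^p has more a's before the b than after it, so it is not a palindrome
4. The conclusion follows logically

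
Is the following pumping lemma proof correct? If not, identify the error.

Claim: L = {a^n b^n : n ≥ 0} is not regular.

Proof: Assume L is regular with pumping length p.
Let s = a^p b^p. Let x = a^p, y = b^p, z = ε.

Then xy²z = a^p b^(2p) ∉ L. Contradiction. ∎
The proof is INCORRECT.

Error: The decomposition violates |xy| ≤ p.
With x = a^p and y = b^p, we have |xy| = 2p > p.
The pumping lemma requires |xy| ≤ p, so y must be within the first p characters.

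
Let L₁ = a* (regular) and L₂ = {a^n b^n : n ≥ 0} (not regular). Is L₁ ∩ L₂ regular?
Yes — L₁ ∩ L₂ is regular.

A string of a* contains no b's, and the only string of {a^n b^n} with no b's is ε (n = 0). So L₁ ∩ L₂ = {ε}, a finite language, which is regular.

Note that the bare facts "L₁ regular, L₂ non-regular" do not settle the question by themselves: the closure of regular languages under ∪, ∩, complement and difference applies only when BOTH operands are regular. With a non-regular operand the result can come out regular or non-regular depending on the specific languages, so one has to work out L₁ ∩ L₂ for this particular pair, as above.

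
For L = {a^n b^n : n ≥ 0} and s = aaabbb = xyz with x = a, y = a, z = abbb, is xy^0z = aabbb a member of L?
No

xy⁰z = a · ε · abbb = aabbb.
aabbb has 2 a's and 3 b's; 2 ≠ 3, so it is not in L.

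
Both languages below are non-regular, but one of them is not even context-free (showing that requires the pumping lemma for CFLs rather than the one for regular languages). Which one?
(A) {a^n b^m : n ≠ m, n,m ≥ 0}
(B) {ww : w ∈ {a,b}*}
(B) {ww : w ∈ {a,b}*}

(B) {ww : w ∈ {a,b}*} requires the CFL pumping lemma.

- {a^n b^m : n ≠ m, n,m ≥ 0} is context-free (but not regular)
  • Can be shown non-regular with the regular pumping lemma
  • After pumping a's, we can make n = m

- {ww : w ∈ {a,b}*} is NOT context-free
  • Requires the CFL pumping lemma to prove
  • Even a PDA cannot compare two arbitrary halves symbol by symbol; CFL pumping on a^p b^p a^p b^p fails

The CFL pumping lemma is "stronger" in that it can prove non-membership
in the larger class of context-free languages.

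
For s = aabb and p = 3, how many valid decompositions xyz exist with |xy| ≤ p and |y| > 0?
6

For s = 'aabb' with pumping length p = 3:

Constraints: |xy| ≤ 3, |y| > 0

Valid decompositions (|xy| ≤ p, |y| ≥ 1):
  • x='', y='a', z='abb'
  • x='a', y='a', z='bb'
  • x='', y='aa', z='bb'
  • x='aa', y='b', z='b'
  • x='a', y='ab', z='b'
  • x='', y='aab', z='b'

Total count: 6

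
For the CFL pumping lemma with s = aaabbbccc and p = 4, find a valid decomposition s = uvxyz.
u='aa', v='a', x='bb', y='b', z='ccc'

For s = aaabbbccc with pumping length p = 4:

One valid decomposition:
- u = 'aa'
- v = 'a'
- x = 'bb'
- y = 'b'
- z = 'ccc'

Verification:
- uvxyz = 'aa' + 'a' + 'bb' + 'b' + 'ccc' = aaabbbccc ✓
- |vxy| = |'abbb'| = 4 ≤ 4 ✓
- |vy| = |'ab'| = 2 > 0 ✓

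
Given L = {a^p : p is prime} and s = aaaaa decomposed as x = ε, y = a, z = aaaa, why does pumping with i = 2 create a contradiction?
xy²z = aaaaaa ∉ L

Pumping with i = 2 replaces y = a by y² = aa:
- Original: s = xyz = aaaaa; aaaaa has length 5, which is prime, so it is in L
- Pumped: xy²z = ε · aa · aaaa = aaaaaa
- aaaaaa has length 6 = 2 × 3, which is not prime, so it is not in L

The pumping lemma would require xy²z ∈ L, so this decomposition yields a contradiction.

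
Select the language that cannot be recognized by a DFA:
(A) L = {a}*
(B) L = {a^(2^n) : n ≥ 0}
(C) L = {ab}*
(B) {a^(2^n) : n ≥ 0}

(B) L = {a^(2^n) : n ≥ 0} is NOT regular.

The pumping lemma can be used to prove this:
After pumping, length is no longer a power of 2

The other languages are regular because they can be recognized by finite automata.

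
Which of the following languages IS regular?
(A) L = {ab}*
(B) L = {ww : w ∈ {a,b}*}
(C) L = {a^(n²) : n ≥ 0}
(A) {ab}*

(A) L = {ab}* is regular.

This can be recognized by a finite automaton (DFA/NFA).
Regular expressions like {ab}* define regular languages.

The other choices are not regular:
- {ww : w ∈ {a,b}*}: After pumping, the two halves no longer match
- {a^(n²) : n ≥ 0}: After pumping, length is no longer a perfect square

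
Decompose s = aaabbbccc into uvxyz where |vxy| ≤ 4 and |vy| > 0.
u='aa', v='a', x='bb', y='b', z='ccc'

For s = aaabbbccc with pumping length p = 4:

One valid decomposition:
- u = 'aa'
- v = 'a'
- x = 'bb'
- y = 'b'
- z = 'ccc'

Verification:
- uvxyz = 'aa' + 'a' + 'bb' + 'b' + 'ccc' = aaabbbccc ✓
- |vxy| = |'abbb'| = 4 ≤ 4 ✓
- |vy| = |'ab'| = 2 > 0 ✓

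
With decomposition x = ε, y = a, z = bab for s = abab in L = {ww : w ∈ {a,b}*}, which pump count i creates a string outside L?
i = 3

xy³z = ε · aaa · bab = aaabab; aaabab has length 6; its halves are aaa and bab, which differ, so it is not in L.
(Other choices also work, e.g. i = 0, 2; only i = 1 is guaranteed to stay in L since xy¹z = s.)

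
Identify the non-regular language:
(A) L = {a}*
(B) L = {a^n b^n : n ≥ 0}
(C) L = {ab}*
(B) {a^n b^n : n ≥ 0}

(B) L = {a^n b^n : n ≥ 0} is NOT regular.

The pumping lemma can be used to prove this:
After pumping, the number of a's and b's become unequal

The other languages are regular because they can be recognized by finite automata.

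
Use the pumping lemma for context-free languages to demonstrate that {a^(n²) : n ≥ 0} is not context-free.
Assume for contradiction that L is context-free, and let p ≥ 1 be the pumping length given by the pumping lemma for CFLs.
Choose s = a^(p²). Then s ∈ L and |s| = p² ≥ p.
By the CFL pumping lemma, s = uvxyz for some u, v, x, y, z with |vxy| ≤ p, |vy| ≥ 1, and uv^i xy^i z ∈ L for every i ≥ 0.
All symbols are a's, so only lengths matter: let k = |vy|, with 1 ≤ k ≤ |vxy| ≤ p.

Take i = 2: |uv²xy²z| = p² + k, and p² < p² + k ≤ p² + p < (p + 1)².
So the length lies strictly between consecutive squares and is not a perfect square; uv²xy²z ∉ L.

This contradicts the CFL pumping lemma, which requires uv^i xy^i z ∈ L for all i ≥ 0.
Hence L = {a^(n²) : n ≥ 0} is not context-free. ∎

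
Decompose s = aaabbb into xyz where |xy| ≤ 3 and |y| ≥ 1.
x = '', y = 'aa', z = 'abbb'

For s = aaabbb and p = 3, one valid decomposition is:
- x = '' (length 0)
- y = 'aa' (length 2)
- z = 'abbb' (length 4)

Verification:
- xyz = '' + 'aa' + 'abbb' = aaabbb ✓
- |xy| = 2 ≤ 3 ✓
- |y| = 2 > 0 ✓

All pumping lemma constraints are satisfied.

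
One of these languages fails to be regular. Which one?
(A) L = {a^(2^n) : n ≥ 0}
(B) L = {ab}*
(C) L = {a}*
(A) {a^(2^n) : n ≥ 0}

(A) L = {a^(2^n) : n ≥ 0} is NOT regular.

The pumping lemma can be used to prove this:
After pumping, length is no longer a power of 2

The other languages are regular because they can be recognized by finite automata.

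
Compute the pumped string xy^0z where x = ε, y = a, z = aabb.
aabb

Given x = '', y = 'a', z = 'aabb' and i = 0:

xy^0z = x + y·y·...·y (0 times) + z
       = '' + 'a'^0 + 'aabb'
       = '' + '' + 'aabb'
       = 'aabb'

The pumped string is 'aabb' with length 4.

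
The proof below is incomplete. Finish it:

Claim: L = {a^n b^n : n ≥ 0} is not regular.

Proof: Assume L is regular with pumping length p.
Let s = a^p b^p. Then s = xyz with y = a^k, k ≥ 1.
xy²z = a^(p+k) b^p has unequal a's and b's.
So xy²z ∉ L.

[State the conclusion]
This contradicts the pumping lemma for regular languages,
which guarantees xy^i z ∈ L for all i ≥ 0.

Since our assumption that L is regular leads to a contradiction,
we conclude that L = {a^n b^n : n ≥ 0} is NOT regular. ∎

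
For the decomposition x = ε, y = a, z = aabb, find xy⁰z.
aabb

Given x = '', y = 'a', z = 'aabb' and i = 0:

xy^0z = x + y·y·...·y (0 times) + z
       = '' + 'a'^0 + 'aabb'
       = '' + '' + 'aabb'
       = 'aabb'

The pumped string is 'aabb' with length 4.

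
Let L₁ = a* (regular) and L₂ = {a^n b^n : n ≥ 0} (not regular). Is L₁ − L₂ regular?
Yes — L₁ − L₂ is regular.

The only string of a* that lies in {a^n b^n} is ε, so L₁ − L₂ = a* − {ε} = a⁺ = aa*, which is regular.

Note that the bare facts "L₁ regular, L₂ non-regular" do not settle the question by themselves: the closure of regular languages under ∪, ∩, complement and difference applies only when BOTH operands are regular. With a non-regular operand the result can come out regular or non-regular depending on the specific languages, so one has to work out L₁ − L₂ for this particular pair, as above.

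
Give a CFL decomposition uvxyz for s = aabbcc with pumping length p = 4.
u='a', v='a', x='bb', y='c', z='c'

For s = aabbcc with pumping length p = 4:

One valid decomposition:
- u = 'a'
- v = 'a'
- x = 'bb'
- y = 'c'
- z = 'c'

Verification:
- uvxyz = 'a' + 'a' + 'bb' + 'c' + 'c' = aabbcc ✓
- |vxy| = |'abbc'| = 4 ≤ 4 ✓
- |vy| = |'ac'| = 2 > 0 ✓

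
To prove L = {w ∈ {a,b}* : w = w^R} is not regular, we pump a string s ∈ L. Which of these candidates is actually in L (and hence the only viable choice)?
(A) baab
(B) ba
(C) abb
(A) baab

The pumping lemma is applied to a string s that lies in L, so first check membership of each option:
- (A) baab reversed is baab, the same string, so it is a palindrome and is in L ✓
- (B) ba reversed is ab ≠ ba, so it is not a palindrome and is not in L ✗
- (C) abb reversed is bba ≠ abb, so it is not a palindrome and is not in L ✗

Only (A) baab is in L, so it is the only candidate that could play the role of s.
(In a complete proof one picks s in terms of the pumping length p so that |s| ≥ p is guaranteed; a fixed string like baab illustrates the shape of such an s.)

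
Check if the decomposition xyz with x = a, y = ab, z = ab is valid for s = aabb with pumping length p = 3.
Violated: xyz = s

The decomposition x = a, y = ab, z = ab for s = aabb with p = 3
violates the constraint: xyz = s

xyz = 'a' + 'ab' + 'ab' = 'aabab' ≠ 'aabb' = s. The decomposition doesn't reconstruct s.

Pumping lemma constraints:
1. xyz = s (decomposition is valid)
2. |xy| ≤ p
3. |y| > 0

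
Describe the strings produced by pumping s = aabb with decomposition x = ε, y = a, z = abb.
{xy^i z : i ≥ 0} = {a^(i+1) b^2 : i ≥ 0} = {abb, aabb, aaabb, ...}

With x = ε, y = a, z = abb: Starting with aabb and pumping the first 'a' (z = abb keeps the second 'a'), we get strings with i+1 a's followed by 2 b's for i = 0, 1, 2, ...; note bb is not produced because z always contributes one a.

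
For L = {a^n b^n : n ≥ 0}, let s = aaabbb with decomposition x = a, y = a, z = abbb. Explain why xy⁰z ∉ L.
xy⁰z = aabbb ∉ L

Pumping with i = 0 replaces y = a by y⁰ = ε:
- Original: s = xyz = aaabbb; aaabbb = a^3 b^3 has equal counts (3 = 3), so it is in L
- Pumped: xy⁰z = a · ε · abbb = aabbb
- aabbb has 2 a's and 3 b's; 2 ≠ 3, so it is not in L

The pumping lemma would require xy⁰z ∈ L, so this decomposition yields a contradiction.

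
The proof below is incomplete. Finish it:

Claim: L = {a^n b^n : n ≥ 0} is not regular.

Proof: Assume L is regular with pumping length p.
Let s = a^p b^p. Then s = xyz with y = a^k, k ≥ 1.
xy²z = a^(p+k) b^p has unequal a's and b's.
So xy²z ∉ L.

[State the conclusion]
This contradicts the pumping lemma for regular languages,
which guarantees xy^i z ∈ L for all i ≥ 0.

Since our assumption that L is regular leads to a contradiction,
we conclude that L = {a^n b^n : n ≥ 0} is NOT regular. ∎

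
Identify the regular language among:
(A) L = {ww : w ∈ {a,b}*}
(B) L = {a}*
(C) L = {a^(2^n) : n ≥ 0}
(B) {a}*

(B) L = {a}* is regular.

This can be recognized by a finite automaton (DFA/NFA).
Regular expressions like {a}* define regular languages.

The other choices are not regular:
- {a^(2^n) : n ≥ 0}: After pumping, length is no longer a power of 2
- {ww : w ∈ {a,b}*}: After pumping, the two halves no longer match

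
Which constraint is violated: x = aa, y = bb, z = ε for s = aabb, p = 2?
Violated: |xy| ≤ p

The decomposition x = aa, y = bb, z = ε for s = aabb with p = 2
violates the constraint: |xy| ≤ p

|xy| = |aabb| = 4 > 2 = p. The decomposition puts too many characters in xy.

Pumping lemma constraints:
1. xyz = s (decomposition is valid)
2. |xy| ≤ p
3. |y| > 0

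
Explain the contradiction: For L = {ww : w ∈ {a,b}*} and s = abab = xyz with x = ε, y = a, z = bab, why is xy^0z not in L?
xy⁰z = bab ∉ L

Pumping with i = 0 replaces y = a by y⁰ = ε:
- Original: s = xyz = abab; abab splits into halves ab · ab, which are equal, so it is in L (w = ab)
- Pumped: xy⁰z = ε · ε · bab = bab
- bab has odd length 3, so it cannot be written as ww and is not in L

The pumping lemma would require xy⁰z ∈ L, so this decomposition yields a contradiction.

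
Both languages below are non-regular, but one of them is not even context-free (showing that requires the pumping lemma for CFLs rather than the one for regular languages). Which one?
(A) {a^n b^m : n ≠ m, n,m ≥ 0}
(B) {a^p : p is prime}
(B) {a^p : p is prime}

(B) {a^p : p is prime} requires the CFL pumping lemma.

- {a^n b^m : n ≠ m, n,m ≥ 0} is context-free (but not regular)
  • Can be shown non-regular with the regular pumping lemma
  • After pumping a's, we can make n = m

- {a^p : p is prime} is NOT context-free
  • Requires the CFL pumping lemma to prove
  • The CFL pumping lemma also fails because prime gaps are unbounded

The CFL pumping lemma is "stronger" in that it can prove non-membership
in the larger class of context-free languages.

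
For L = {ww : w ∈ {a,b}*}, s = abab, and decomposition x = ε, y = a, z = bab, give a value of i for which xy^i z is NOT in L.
i = 2

xy²z = ε · aa · bab = aabab; aabab has odd length 5, so it cannot be written as ww and is not in L.
(Other choices also work, e.g. i = 0, 3; only i = 1 is guaranteed to stay in L since xy¹z = s.)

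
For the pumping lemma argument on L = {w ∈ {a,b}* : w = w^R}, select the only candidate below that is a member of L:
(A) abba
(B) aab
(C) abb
(A) abba

The pumping lemma is applied to a string s that lies in L, so first check membership of each option:
- (A) abba reversed is abba, the same string, so it is a palindrome and is in L ✓
- (B) aab reversed is baa ≠ aab, so it is not a palindrome and is not in L ✗
- (C) abb reversed is bba ≠ abb, so it is not a palindrome and is not in L ✗

Only (A) abba is in L, so it is the only candidate that could play the role of s.
(In a complete proof one picks s in terms of the pumping length p so that |s| ≥ p is guaranteed; a fixed string like abba illustrates the shape of such an s.)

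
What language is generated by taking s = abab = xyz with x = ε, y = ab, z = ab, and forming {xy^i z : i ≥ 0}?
{xy^i z : i ≥ 0} = {(ab)^(i+1) : i ≥ 0} = {ab, abab, ababab, ...}

With x = ε, y = ab, z = ab: Pumping 'ab' gives strings of alternating a's and b's.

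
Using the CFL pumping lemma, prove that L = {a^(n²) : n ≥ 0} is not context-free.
Assume for contradiction that L is context-free, and let p ≥ 1 be the pumping length given by the pumping lemma for CFLs.
Choose s = a^(p²). Then s ∈ L and |s| = p² ≥ p.
By the CFL pumping lemma, s = uvxyz for some u, v, x, y, z with |vxy| ≤ p, |vy| ≥ 1, and uv^i xy^i z ∈ L for every i ≥ 0.
All symbols are a's, so only lengths matter: let k = |vy|, with 1 ≤ k ≤ |vxy| ≤ p.

Take i = 2: |uv²xy²z| = p² + k, and p² < p² + k ≤ p² + p < (p + 1)².
So the length lies strictly between consecutive squares and is not a perfect square; uv²xy²z ∉ L.

This contradicts the CFL pumping lemma, which requires uv^i xy^i z ∈ L for all i ≥ 0.
Hence L = {a^(n²) : n ≥ 0} is not context-free. ∎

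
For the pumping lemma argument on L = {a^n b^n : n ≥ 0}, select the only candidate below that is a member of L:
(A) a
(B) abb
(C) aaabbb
(C) aaabbb

The pumping lemma is applied to a string s that lies in L, so first check membership of each option:
- (A) a has 1 a's and 0 b's; 1 ≠ 0, so it is not in L ✗
- (B) abb has 1 a's and 2 b's; 1 ≠ 2, so it is not in L ✗
- (C) aaabbb = a^3 b^3 has equal counts (3 = 3), so it is in L ✓

Only (C) aaabbb is in L, so it is the only candidate that could play the role of s.
(In a complete proof one picks s in terms of the pumping length p so that |s| ≥ p is guaranteed; a fixed string like aaabbb illustrates the shape of such an s.)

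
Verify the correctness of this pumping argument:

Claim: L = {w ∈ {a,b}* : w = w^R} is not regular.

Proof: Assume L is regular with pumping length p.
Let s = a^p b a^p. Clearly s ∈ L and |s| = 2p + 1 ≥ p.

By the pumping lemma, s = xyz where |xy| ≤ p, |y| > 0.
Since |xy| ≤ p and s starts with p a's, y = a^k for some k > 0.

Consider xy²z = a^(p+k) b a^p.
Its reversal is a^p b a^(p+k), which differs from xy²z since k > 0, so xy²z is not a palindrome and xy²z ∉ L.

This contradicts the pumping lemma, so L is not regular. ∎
The proof is correct.

This proof is valid because:
1. s = a^p b a^p is in L and is chosen in terms of p, so |s| ≥ p holds for every p
2. The decomposition analysis is correct: |xy| ≤ p forces y to lie inside the leading a's
3. The contradiction is valid: a^(p+k) b a^p has more a's before the b than after it, so it is not a palindrome
4. The conclusion follows logically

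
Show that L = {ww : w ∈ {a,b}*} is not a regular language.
Assume for contradiction that L is regular, and let p ≥ 1 be the pumping length given by the pumping lemma.
Choose s = a^p b a^p b. Then s ∈ L (take w = a^p b) and |s| = 2p + 2 ≥ p.
By the pumping lemma, s = xyz for some x, y, z with |xy| ≤ p, |y| ≥ 1, and xy^i z ∈ L for every i ≥ 0.
Since |xy| ≤ p and the first p symbols of s are all a's, y = a^k for some k with 1 ≤ k ≤ p.

Take i = 2: t = xy²z = a^(p + k) b a^p b.
Suppose t = uu for some string u. The string t contains exactly two b's and ends in b, so u contains exactly one b and ends in b; hence u = a^j b for some j, and uu = a^j b a^j b. Comparing with t = a^(p + k) b a^p b forces j = p + k (first block) and j = p (second block), which is impossible since k ≥ 1. So t ∉ L.

This contradicts the pumping lemma, which requires xy^i z ∈ L for all i ≥ 0.
Hence L = {ww : w ∈ {a,b}*} is not regular. ∎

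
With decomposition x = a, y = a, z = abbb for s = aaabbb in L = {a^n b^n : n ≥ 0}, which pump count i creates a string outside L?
i = 0

xy⁰z = a · ε · abbb = aabbb; aabbb has 2 a's and 3 b's; 2 ≠ 3, so it is not in L.
(Other choices also work, e.g. i = 2, 3; only i = 1 is guaranteed to stay in L since xy¹z = s.)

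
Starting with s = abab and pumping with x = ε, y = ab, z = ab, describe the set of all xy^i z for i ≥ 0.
{xy^i z : i ≥ 0} = {(ab)^(i+1) : i ≥ 0} = {ab, abab, ababab, ...}

With x = ε, y = ab, z = ab: Pumping 'ab' gives strings of alternating a's and b's.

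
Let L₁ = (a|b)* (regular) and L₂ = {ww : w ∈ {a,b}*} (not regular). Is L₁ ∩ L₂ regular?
No — L₁ ∩ L₂ is not regular.

(a|b)* is all strings over {a,b}, so L₁ ∩ L₂ = {ww : w ∈ {a,b}*} = L₂ itself, which is not regular (pump s = a^p b a^p b).

Note that the bare facts "L₁ regular, L₂ non-regular" do not settle the question by themselves: the closure of regular languages under ∪, ∩, complement and difference applies only when BOTH operands are regular. With a non-regular operand the result can come out regular or non-regular depending on the specific languages, so one has to work out L₁ ∩ L₂ for this particular pair, as above.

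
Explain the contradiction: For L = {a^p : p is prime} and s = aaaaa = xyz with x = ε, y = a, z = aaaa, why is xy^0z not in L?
xy⁰z = aaaa ∉ L

Pumping with i = 0 replaces y = a by y⁰ = ε:
- Original: s = xyz = aaaaa; aaaaa has length 5, which is prime, so it is in L
- Pumped: xy⁰z = ε · ε · aaaa = aaaa
- aaaa has length 4 = 2 × 2, which is not prime, so it is not in L

The pumping lemma would require xy⁰z ∈ L, so this decomposition yields a contradiction.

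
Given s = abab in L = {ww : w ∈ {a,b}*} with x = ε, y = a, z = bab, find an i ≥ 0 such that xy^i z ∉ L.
i = 2

xy²z = ε · aa · bab = aabab; aabab has odd length 5, so it cannot be written as ww and is not in L.
(Other choices also work, e.g. i = 0, 3; only i = 1 is guaranteed to stay in L since xy¹z = s.)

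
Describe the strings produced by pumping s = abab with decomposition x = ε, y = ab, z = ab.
{xy^i z : i ≥ 0} = {(ab)^(i+1) : i ≥ 0} = {ab, abab, ababab, ...}

With x = ε, y = ab, z = ab: Pumping 'ab' gives strings of alternating a's and b's.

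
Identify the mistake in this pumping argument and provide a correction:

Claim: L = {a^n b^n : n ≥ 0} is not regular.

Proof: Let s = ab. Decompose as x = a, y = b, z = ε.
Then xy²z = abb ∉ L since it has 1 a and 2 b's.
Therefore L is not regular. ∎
Error: The string s = ab might be shorter than the pumping length p.

Correction: Choose s = a^p b^p to ensure |s| ≥ p. Also, the decomposition is wrong: with |xy| ≤ p, y cannot include b's when s starts with p a's.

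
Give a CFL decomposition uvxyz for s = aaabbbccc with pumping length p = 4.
u='aa', v='a', x='bb', y='b', z='ccc'

For s = aaabbbccc with pumping length p = 4:

One valid decomposition:
- u = 'aa'
- v = 'a'
- x = 'bb'
- y = 'b'
- z = 'ccc'

Verification:
- uvxyz = 'aa' + 'a' + 'bb' + 'b' + 'ccc' = aaabbbccc ✓
- |vxy| = |'abbb'| = 4 ≤ 4 ✓
- |vy| = |'ab'| = 2 > 0 ✓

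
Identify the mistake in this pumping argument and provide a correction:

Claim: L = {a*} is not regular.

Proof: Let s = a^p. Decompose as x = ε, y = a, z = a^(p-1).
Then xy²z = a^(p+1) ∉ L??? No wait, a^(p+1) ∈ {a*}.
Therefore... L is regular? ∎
Error: The proof attempts to show a*  is not regular, but a* IS regular!

Correction: a* is a regular language (recognized by a simple DFA with one accepting state and self-loop on 'a'). The pumping lemma can only prove non-regularity, not regularity. For regular languages, pumping always works.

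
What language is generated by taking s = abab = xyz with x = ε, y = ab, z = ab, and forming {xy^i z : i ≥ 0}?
{xy^i z : i ≥ 0} = {(ab)^(i+1) : i ≥ 0} = {ab, abab, ababab, ...}

With x = ε, y = ab, z = ab: Pumping 'ab' gives strings of alternating a's and b's.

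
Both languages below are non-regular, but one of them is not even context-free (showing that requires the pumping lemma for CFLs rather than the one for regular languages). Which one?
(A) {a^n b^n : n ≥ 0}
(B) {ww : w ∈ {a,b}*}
(B) {ww : w ∈ {a,b}*}

(B) {ww : w ∈ {a,b}*} requires the CFL pumping lemma.

- {a^n b^n : n ≥ 0} is context-free (but not regular)
  • Can be shown non-regular with the regular pumping lemma
  • After pumping, the number of a's and b's become unequal

- {ww : w ∈ {a,b}*} is NOT context-free
  • Requires the CFL pumping lemma to prove
  • Even a PDA cannot compare two arbitrary halves symbol by symbol; CFL pumping on a^p b^p a^p b^p fails

The CFL pumping lemma is "stronger" in that it can prove non-membership
in the larger class of context-free languages.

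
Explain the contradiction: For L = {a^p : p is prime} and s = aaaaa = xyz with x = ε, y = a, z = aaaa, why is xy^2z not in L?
xy²z = aaaaaa ∉ L

Pumping with i = 2 replaces y = a by y² = aa:
- Original: s = xyz = aaaaa; aaaaa has length 5, which is prime, so it is in L
- Pumped: xy²z = ε · aa · aaaa = aaaaaa
- aaaaaa has length 6 = 2 × 3, which is not prime, so it is not in L

The pumping lemma would require xy²z ∈ L, so this decomposition yields a contradiction.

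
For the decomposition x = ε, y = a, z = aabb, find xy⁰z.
aabb

Given x = '', y = 'a', z = 'aabb' and i = 0:

xy^0z = x + y·y·...·y (0 times) + z
       = '' + 'a'^0 + 'aabb'
       = '' + '' + 'aabb'
       = 'aabb'

The pumped string is 'aabb' with length 4.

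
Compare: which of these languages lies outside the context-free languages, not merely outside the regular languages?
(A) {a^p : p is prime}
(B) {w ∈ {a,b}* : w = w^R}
(A) {a^p : p is prime}

(A) {a^p : p is prime} requires the CFL pumping lemma.

- {w ∈ {a,b}* : w = w^R} is context-free (but not regular)
  • Can be shown non-regular with the regular pumping lemma
  • After pumping, the string is no longer symmetric

- {a^p : p is prime} is NOT context-free
  • Requires the CFL pumping lemma to prove
  • The CFL pumping lemma also fails because prime gaps are unbounded

The CFL pumping lemma is "stronger" in that it can prove non-membership
in the larger class of context-free languages.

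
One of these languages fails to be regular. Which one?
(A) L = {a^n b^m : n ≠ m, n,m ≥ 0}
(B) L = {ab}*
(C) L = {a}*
(A) {a^n b^m : n ≠ m, n,m ≥ 0}

(A) L = {a^n b^m : n ≠ m, n,m ≥ 0} is NOT regular.

The pumping lemma can be used to prove this:
After pumping a's, we can make n = m

The other languages are regular because they can be recognized by finite automata.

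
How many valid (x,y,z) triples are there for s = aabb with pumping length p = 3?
6

For s = 'aabb' with pumping length p = 3:

Constraints: |xy| ≤ 3, |y| > 0

Valid decompositions (|xy| ≤ p, |y| ≥ 1):
  • x='', y='a', z='abb'
  • x='a', y='a', z='bb'
  • x='', y='aa', z='bb'
  • x='aa', y='b', z='b'
  • x='a', y='ab', z='b'
  • x='', y='aab', z='b'

Total count: 6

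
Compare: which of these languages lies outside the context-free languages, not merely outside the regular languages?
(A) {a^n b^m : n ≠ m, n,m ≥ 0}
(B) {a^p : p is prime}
(B) {a^p : p is prime}

(B) {a^p : p is prime} requires the CFL pumping lemma.

- {a^n b^m : n ≠ m, n,m ≥ 0} is context-free (but not regular)
  • Can be shown non-regular with the regular pumping lemma
  • After pumping a's, we can make n = m

- {a^p : p is prime} is NOT context-free
  • Requires the CFL pumping lemma to prove
  • The CFL pumping lemma also fails because prime gaps are unbounded

The CFL pumping lemma is "stronger" in that it can prove non-membership
in the larger class of context-free languages.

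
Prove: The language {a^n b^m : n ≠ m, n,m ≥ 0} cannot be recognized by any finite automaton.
Assume for contradiction that L is regular, and let p ≥ 1 be the pumping length given by the pumping lemma.
Choose s = a^p b^(p + p!). Then s ∈ L because p ≠ p + p! (as p! ≥ 1), and |s| ≥ p.
By the pumping lemma, s = xyz for some x, y, z with |xy| ≤ p, |y| ≥ 1, and xy^i z ∈ L for every i ≥ 0.
Since |xy| ≤ p and the first p symbols of s are all a's, y = a^k for some k with 1 ≤ k ≤ p.
For every i ≥ 0, xy^i z = a^(p + (i − 1)k) b^(p + p!).

Because 1 ≤ k ≤ p, k divides p!. Let t = p!/k (a positive integer) and take i = t + 1.
Then the number of a's is p + tk = p + p!, which equals the number of b's.
So xy^(t+1) z = a^(p + p!) b^(p + p!) has equally many a's and b's and is NOT in L.

This contradicts the pumping lemma, which requires xy^i z ∈ L for all i ≥ 0.
Hence L = {a^n b^m : n ≠ m, n,m ≥ 0} is not regular. ∎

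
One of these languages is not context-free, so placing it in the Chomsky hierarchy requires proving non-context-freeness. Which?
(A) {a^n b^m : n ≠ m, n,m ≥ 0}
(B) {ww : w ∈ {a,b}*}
(B) {ww : w ∈ {a,b}*}

(B) {ww : w ∈ {a,b}*} requires the CFL pumping lemma.

- {a^n b^m : n ≠ m, n,m ≥ 0} is context-free (but not regular)
  • Can be shown non-regular with the regular pumping lemma
  • After pumping a's, we can make n = m

- {ww : w ∈ {a,b}*} is NOT context-free
  • Requires the CFL pumping lemma to prove
  • Even a PDA cannot compare two arbitrary halves symbol by symbol; CFL pumping on a^p b^p a^p b^p fails

The CFL pumping lemma is "stronger" in that it can prove non-membership
in the larger class of context-free languages.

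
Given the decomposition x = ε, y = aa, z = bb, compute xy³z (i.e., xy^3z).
aaaaaabb

Given x = '', y = 'aa', z = 'bb' and i = 3:

xy^3z = x + y·y·...·y (3 times) + z
       = '' + 'aa'^3 + 'bb'
       = '' + 'aaaaaa' + 'bb'
       = 'aaaaaabb'

The pumped string is 'aaaaaabb' with length 8.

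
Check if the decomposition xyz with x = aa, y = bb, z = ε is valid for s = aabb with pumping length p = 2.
Violated: |xy| ≤ p

The decomposition x = aa, y = bb, z = ε for s = aabb with p = 2
violates the constraint: |xy| ≤ p

|xy| = |aabb| = 4 > 2 = p. The decomposition puts too many characters in xy.

Pumping lemma constraints:
1. xyz = s (decomposition is valid)
2. |xy| ≤ p
3. |y| > 0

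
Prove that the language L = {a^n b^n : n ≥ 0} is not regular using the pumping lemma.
Assume for contradiction that L is regular, and let p ≥ 1 be the pumping length given by the pumping lemma.
Choose s = a^p b^p. Then s ∈ L and |s| = 2p ≥ p.
By the pumping lemma, s = xyz for some x, y, z with |xy| ≤ p, |y| ≥ 1, and xy^i z ∈ L for every i ≥ 0.
Since |xy| ≤ p and the first p symbols of s are all a's, we must have y = a^k for some k with 1 ≤ k ≤ p.

Take i = 0: xy⁰z = a^(p − k) b^p.
This string has p − k a's but p b's, and p − k < p because k ≥ 1. So xy⁰z ∉ L.

This contradicts the pumping lemma, which requires xy^i z ∈ L for all i ≥ 0.
Hence L = {a^n b^n : n ≥ 0} is not regular. ∎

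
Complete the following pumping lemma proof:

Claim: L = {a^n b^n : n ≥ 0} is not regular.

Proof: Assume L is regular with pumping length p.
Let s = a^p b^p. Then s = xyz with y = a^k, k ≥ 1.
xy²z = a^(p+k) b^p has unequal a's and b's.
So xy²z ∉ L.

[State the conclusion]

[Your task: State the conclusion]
This contradicts the pumping lemma for regular languages,
which guarantees xy^i z ∈ L for all i ≥ 0.

Since our assumption that L is regular leads to a contradiction,
we conclude that L = {a^n b^n : n ≥ 0} is NOT regular. ∎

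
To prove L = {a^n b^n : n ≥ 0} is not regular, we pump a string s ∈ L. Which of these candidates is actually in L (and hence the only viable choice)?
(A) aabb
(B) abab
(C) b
(A) aabb

The pumping lemma is applied to a string s that lies in L, so first check membership of each option:
- (A) aabb = a^2 b^2 has equal counts (2 = 2), so it is in L ✓
- (B) abab has an a after a b, so it is not of the form a^n b^n and is not in L ✗
- (C) b has 0 a's and 1 b's; 0 ≠ 1, so it is not in L ✗

Only (A) aabb is in L, so it is the only candidate that could play the role of s.
(In a complete proof one picks s in terms of the pumping length p so that |s| ≥ p is guaranteed; a fixed string like aabb illustrates the shape of such an s.)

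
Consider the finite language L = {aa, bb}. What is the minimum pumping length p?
p = 3

For a finite language L, the pumping lemma holds vacuously if p > max|s| for s ∈ L.

The longest string in L = {aa, bb} has length 2.
If p = 3, then no string s ∈ L has |s| ≥ p, so the condition is vacuously true.

The minimum pumping length is p = 3.

Why no smaller p works: for any p ≤ 2, the longest string s ∈ L has |s| = 2 ≥ p, so it would
have to be pumpable; but pumping up (i = 2, 3, ...) produces ever longer strings, which cannot all lie in the
finite language L. So the pumping property fails for every p ≤ 2.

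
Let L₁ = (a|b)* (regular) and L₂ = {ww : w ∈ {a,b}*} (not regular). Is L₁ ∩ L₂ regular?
No — L₁ ∩ L₂ is not regular.

(a|b)* is all strings over {a,b}, so L₁ ∩ L₂ = {ww : w ∈ {a,b}*} = L₂ itself, which is not regular (pump s = a^p b a^p b).

Note that the bare facts "L₁ regular, L₂ non-regular" do not settle the question by themselves: the closure of regular languages under ∪, ∩, complement and difference applies only when BOTH operands are regular. With a non-regular operand the result can come out regular or non-regular depending on the specific languages, so one has to work out L₁ ∩ L₂ for this particular pair, as above.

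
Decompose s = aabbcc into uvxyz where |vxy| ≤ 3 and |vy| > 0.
u='aa', v='b', x='b', y='c', z='c'

For s = aabbcc with pumping length p = 3:

One valid decomposition:
- u = 'aa'
- v = 'b'
- x = 'b'
- y = 'c'
- z = 'c'

Verification:
- uvxyz = 'aa' + 'b' + 'b' + 'c' + 'c' = aabbcc ✓
- |vxy| = |'bbc'| = 3 ≤ 3 ✓
- |vy| = |'bc'| = 2 > 0 ✓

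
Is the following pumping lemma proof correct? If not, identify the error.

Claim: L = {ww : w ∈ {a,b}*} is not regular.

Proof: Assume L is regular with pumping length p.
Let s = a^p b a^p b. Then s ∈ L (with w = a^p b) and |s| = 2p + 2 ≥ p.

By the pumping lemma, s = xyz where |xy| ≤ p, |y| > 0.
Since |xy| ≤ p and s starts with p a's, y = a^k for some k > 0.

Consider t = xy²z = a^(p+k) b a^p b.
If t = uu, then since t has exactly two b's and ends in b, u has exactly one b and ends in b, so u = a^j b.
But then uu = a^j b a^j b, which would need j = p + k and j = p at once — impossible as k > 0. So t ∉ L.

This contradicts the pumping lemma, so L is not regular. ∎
The proof is correct.

This proof is valid because:
1. s = a^p b a^p b is in L and is chosen in terms of p, so |s| ≥ p holds for every p
2. The decomposition analysis is correct: |xy| ≤ p forces y to lie inside the leading a's
3. The contradiction is valid: the argument shows a^(p+k) b a^p b cannot be split into two equal halves
4. The conclusion follows logically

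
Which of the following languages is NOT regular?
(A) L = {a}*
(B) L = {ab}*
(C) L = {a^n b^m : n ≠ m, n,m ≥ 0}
(C) {a^n b^m : n ≠ m, n,m ≥ 0}

(C) L = {a^n b^m : n ≠ m, n,m ≥ 0} is NOT regular.

The pumping lemma can be used to prove this:
After pumping a's, we can make n = m

The other languages are regular because they can be recognized by finite automata.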